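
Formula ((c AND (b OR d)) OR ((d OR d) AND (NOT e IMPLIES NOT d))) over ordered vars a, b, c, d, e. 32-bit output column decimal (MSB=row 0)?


Formula: ((c AND (b OR d)) OR ((d OR d) AND (NOT e IMPLIES NOT d))) over a, b, c, d, e (32 rows)
Evaluate each row (bits = a,b,c,d,e, MSB first):
  row 0 [00000]: ((0 AND (0 OR 0)) OR ((0 OR 0) AND (NOT 0 IMPLIES NOT 0))) -> 0
  row 1 [00001]: ((0 AND (0 OR 0)) OR ((0 OR 0) AND (NOT 1 IMPLIES NOT 0))) -> 0
  row 2 [00010]: ((0 AND (0 OR 1)) OR ((1 OR 1) AND (NOT 0 IMPLIES NOT 1))) -> 0
  row 3 [00011]: ((0 AND (0 OR 1)) OR ((1 OR 1) AND (NOT 1 IMPLIES NOT 1))) -> 1
  row 4 [00100]: ((1 AND (0 OR 0)) OR ((0 OR 0) AND (NOT 0 IMPLIES NOT 0))) -> 0
  row 5 [00101]: ((1 AND (0 OR 0)) OR ((0 OR 0) AND (NOT 1 IMPLIES NOT 0))) -> 0
  row 6 [00110]: ((1 AND (0 OR 1)) OR ((1 OR 1) AND (NOT 0 IMPLIES NOT 1))) -> 1
  row 7 [00111]: ((1 AND (0 OR 1)) OR ((1 OR 1) AND (NOT 1 IMPLIES NOT 1))) -> 1
  row 8 [01000]: ((0 AND (1 OR 0)) OR ((0 OR 0) AND (NOT 0 IMPLIES NOT 0))) -> 0
  row 9 [01001]: ((0 AND (1 OR 0)) OR ((0 OR 0) AND (NOT 1 IMPLIES NOT 0))) -> 0
  row 10 [01010]: ((0 AND (1 OR 1)) OR ((1 OR 1) AND (NOT 0 IMPLIES NOT 1))) -> 0
  row 11 [01011]: ((0 AND (1 OR 1)) OR ((1 OR 1) AND (NOT 1 IMPLIES NOT 1))) -> 1
  row 12 [01100]: ((1 AND (1 OR 0)) OR ((0 OR 0) AND (NOT 0 IMPLIES NOT 0))) -> 1
  row 13 [01101]: ((1 AND (1 OR 0)) OR ((0 OR 0) AND (NOT 1 IMPLIES NOT 0))) -> 1
  row 14 [01110]: ((1 AND (1 OR 1)) OR ((1 OR 1) AND (NOT 0 IMPLIES NOT 1))) -> 1
  row 15 [01111]: ((1 AND (1 OR 1)) OR ((1 OR 1) AND (NOT 1 IMPLIES NOT 1))) -> 1
  row 16 [10000]: ((0 AND (0 OR 0)) OR ((0 OR 0) AND (NOT 0 IMPLIES NOT 0))) -> 0
  row 17 [10001]: ((0 AND (0 OR 0)) OR ((0 OR 0) AND (NOT 1 IMPLIES NOT 0))) -> 0
  row 18 [10010]: ((0 AND (0 OR 1)) OR ((1 OR 1) AND (NOT 0 IMPLIES NOT 1))) -> 0
  row 19 [10011]: ((0 AND (0 OR 1)) OR ((1 OR 1) AND (NOT 1 IMPLIES NOT 1))) -> 1
  row 20 [10100]: ((1 AND (0 OR 0)) OR ((0 OR 0) AND (NOT 0 IMPLIES NOT 0))) -> 0
  row 21 [10101]: ((1 AND (0 OR 0)) OR ((0 OR 0) AND (NOT 1 IMPLIES NOT 0))) -> 0
  row 22 [10110]: ((1 AND (0 OR 1)) OR ((1 OR 1) AND (NOT 0 IMPLIES NOT 1))) -> 1
  row 23 [10111]: ((1 AND (0 OR 1)) OR ((1 OR 1) AND (NOT 1 IMPLIES NOT 1))) -> 1
  row 24 [11000]: ((0 AND (1 OR 0)) OR ((0 OR 0) AND (NOT 0 IMPLIES NOT 0))) -> 0
  row 25 [11001]: ((0 AND (1 OR 0)) OR ((0 OR 0) AND (NOT 1 IMPLIES NOT 0))) -> 0
  row 26 [11010]: ((0 AND (1 OR 1)) OR ((1 OR 1) AND (NOT 0 IMPLIES NOT 1))) -> 0
  row 27 [11011]: ((0 AND (1 OR 1)) OR ((1 OR 1) AND (NOT 1 IMPLIES NOT 1))) -> 1
  row 28 [11100]: ((1 AND (1 OR 0)) OR ((0 OR 0) AND (NOT 0 IMPLIES NOT 0))) -> 1
  row 29 [11101]: ((1 AND (1 OR 0)) OR ((0 OR 0) AND (NOT 1 IMPLIES NOT 0))) -> 1
  row 30 [11110]: ((1 AND (1 OR 1)) OR ((1 OR 1) AND (NOT 0 IMPLIES NOT 1))) -> 1
  row 31 [11111]: ((1 AND (1 OR 1)) OR ((1 OR 1) AND (NOT 1 IMPLIES NOT 1))) -> 1
Full result column, 4 rows per line (a,b,c fixed per line; d,e runs 00..11 left to right):
  rows 0-3 [a,b,c=000]: 0001  = hex 1
  rows 4-7 [a,b,c=001]: 0011  = hex 3
  rows 8-11 [a,b,c=010]: 0001  = hex 1
  rows 12-15 [a,b,c=011]: 1111  = hex F
  rows 16-19 [a,b,c=100]: 0001  = hex 1
  rows 20-23 [a,b,c=101]: 0011  = hex 3
  rows 24-27 [a,b,c=110]: 0001  = hex 1
  rows 28-31 [a,b,c=111]: 1111  = hex F
Output column (row 0 .. row 31) = 00010011000111110001001100011111
Output column grouped in 4s = 0001 0011 0001 1111 0001 0011 0001 1111 = 0x131F131F
Convert to decimal digit by digit (value = value*16 + digit):
  1 -> 1
  1*16 + 3 = 19
  19*16 + 1 = 305
  305*16 + 15 (F) = 4895
  4895*16 + 1 = 78321
  78321*16 + 3 = 1253139
  1253139*16 + 1 = 20050225
  20050225*16 + 15 (F) = 320803615
Decimal = 320803615

320803615


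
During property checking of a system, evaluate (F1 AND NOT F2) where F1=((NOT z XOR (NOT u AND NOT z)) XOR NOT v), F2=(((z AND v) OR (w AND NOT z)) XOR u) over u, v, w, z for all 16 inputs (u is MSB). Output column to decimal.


F1 = ((NOT z XOR (NOT u AND NOT z)) XOR NOT v)
F2 = (((z AND v) OR (w AND NOT z)) XOR u)
Counterexample to F1=>F2 is where F1=1 and F2=0.
Evaluate each row (bits = u,v,w,z, MSB first):
  row 0 [0000]: F1=1 F2=0 -> F1&~F2 -> 1
  row 1 [0001]: F1=1 F2=0 -> F1&~F2 -> 1
  row 2 [0010]: F1=1 F2=1 -> F1&~F2 -> 0
  row 3 [0011]: F1=1 F2=0 -> F1&~F2 -> 1
  row 4 [0100]: F1=0 F2=0 -> F1&~F2 -> 0
  row 5 [0101]: F1=0 F2=1 -> F1&~F2 -> 0
  row 6 [0110]: F1=0 F2=1 -> F1&~F2 -> 0
  row 7 [0111]: F1=0 F2=1 -> F1&~F2 -> 0
  row 8 [1000]: F1=0 F2=1 -> F1&~F2 -> 0
  row 9 [1001]: F1=1 F2=1 -> F1&~F2 -> 0
  row 10 [1010]: F1=0 F2=0 -> F1&~F2 -> 0
  row 11 [1011]: F1=1 F2=1 -> F1&~F2 -> 0
  row 12 [1100]: F1=1 F2=1 -> F1&~F2 -> 0
  row 13 [1101]: F1=0 F2=0 -> F1&~F2 -> 0
  row 14 [1110]: F1=1 F2=0 -> F1&~F2 -> 1
  row 15 [1111]: F1=0 F2=0 -> F1&~F2 -> 0
Full result column, 4 rows per line (u,v fixed per line; w,z runs 00..11 left to right):
  rows 0-3 [u,v=00]: 1101  = hex D
  rows 4-7 [u,v=01]: 0000  = hex 0
  rows 8-11 [u,v=10]: 0000  = hex 0
  rows 12-15 [u,v=11]: 0010  = hex 2
Counterexample vector (row 0 .. row 15) = 1101000000000010
Output column grouped in 4s = 1101 0000 0000 0010 = 0xD002
Convert to decimal digit by digit (value = value*16 + digit):
  D -> 13
  13*16 + 0 = 208
  208*16 + 0 = 3328
  3328*16 + 2 = 53250
Decimal = 53250

53250


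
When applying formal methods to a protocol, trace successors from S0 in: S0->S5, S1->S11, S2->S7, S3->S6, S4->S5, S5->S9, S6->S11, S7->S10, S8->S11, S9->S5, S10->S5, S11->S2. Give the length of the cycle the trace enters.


Trace from S0 until a state repeats:
  S0 -> S5 -> S9 -> S5
S5 first seen at step 1, revisited at step 3.
Cycle length = 3 - 1 = 2

2


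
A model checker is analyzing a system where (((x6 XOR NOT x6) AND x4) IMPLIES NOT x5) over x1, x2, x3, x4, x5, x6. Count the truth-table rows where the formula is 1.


Formula: (((x6 XOR NOT x6) AND x4) IMPLIES NOT x5) over 6 vars (64 rows)
Evaluate each row (x1, x2, x3, x4, x5, x6 as bits, MSB first):
  row 0 [000000]: (((0 XOR NOT 0) AND 0) IMPLIES NOT 0) -> 1
  row 1 [000001]: (((1 XOR NOT 1) AND 0) IMPLIES NOT 0) -> 1
  row 2 [000010]: (((0 XOR NOT 0) AND 0) IMPLIES NOT 1) -> 1
  row 3 [000011]: (((1 XOR NOT 1) AND 0) IMPLIES NOT 1) -> 1
  row 4 [000100]: (((0 XOR NOT 0) AND 1) IMPLIES NOT 0) -> 1
  (every remaining row is evaluated the same way; all 64 results are listed next)
Full result column, 8 rows per line (x1,x2,x3 fixed per line; x4,x5,x6 runs 000..111 left to right):
  rows 0-7 [x1,x2,x3=000]: 11111100  (ones: 6)
  rows 8-15 [x1,x2,x3=001]: 11111100  (ones: 6)
  rows 16-23 [x1,x2,x3=010]: 11111100  (ones: 6)
  rows 24-31 [x1,x2,x3=011]: 11111100  (ones: 6)
  rows 32-39 [x1,x2,x3=100]: 11111100  (ones: 6)
  rows 40-47 [x1,x2,x3=101]: 11111100  (ones: 6)
  rows 48-55 [x1,x2,x3=110]: 11111100  (ones: 6)
  rows 56-63 [x1,x2,x3=111]: 11111100  (ones: 6)
Count of 1-rows = 6+6+6+6+6+6+6+6 = 48

48


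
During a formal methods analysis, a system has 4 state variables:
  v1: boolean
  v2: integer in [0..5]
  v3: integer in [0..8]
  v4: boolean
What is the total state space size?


State space = product of domain sizes of all variables.
Domain sizes:
  v1 (boolean): 2
  v2 (integer in [0..5]): 6
  v3 (integer in [0..8]): 9
  v4 (boolean): 2
Product = 2 * 6 * 9 * 2 = 216

216


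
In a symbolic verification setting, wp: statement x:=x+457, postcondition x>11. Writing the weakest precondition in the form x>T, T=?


Formula: wp(x:=E, P) = P[E/x] (substitute E for x in postcondition)
Step 1: Postcondition: x>11
Step 2: Substitute x+457 for x: x+457>11
Step 3: Solve for x: x > 11-457 = -446

-446


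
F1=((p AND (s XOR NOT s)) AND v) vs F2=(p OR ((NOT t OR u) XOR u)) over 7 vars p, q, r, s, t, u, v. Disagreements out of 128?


F1 = ((p AND (s XOR NOT s)) AND v)
F2 = (p OR ((NOT t OR u) XOR u))
Evaluate both on each of 128 rows (bits = p,q,r,s,t,u,v):
  row 0 [0000000]: F1=0 F2=1 (differ) -> 1
  row 1 [0000001]: F1=0 F2=1 (differ) -> 1
  row 2 [0000010]: F1=0 F2=0 -> 0
  row 3 [0000011]: F1=0 F2=0 -> 0
  row 4 [0000100]: F1=0 F2=0 -> 0
  (every remaining row is evaluated the same way; all 128 results are listed next)
Full result column, 8 rows per line (p,q,r,s fixed per line; t,u,v runs 000..111 left to right):
  rows 0-7 [p,q,r,s=0000]: 11000000  (ones: 2)
  rows 8-15 [p,q,r,s=0001]: 11000000  (ones: 2)
  rows 16-23 [p,q,r,s=0010]: 11000000  (ones: 2)
  rows 24-31 [p,q,r,s=0011]: 11000000  (ones: 2)
  rows 32-39 [p,q,r,s=0100]: 11000000  (ones: 2)
  rows 40-47 [p,q,r,s=0101]: 11000000  (ones: 2)
  rows 48-55 [p,q,r,s=0110]: 11000000  (ones: 2)
  rows 56-63 [p,q,r,s=0111]: 11000000  (ones: 2)
  rows 64-71 [p,q,r,s=1000]: 10101010  (ones: 4)
  rows 72-79 [p,q,r,s=1001]: 10101010  (ones: 4)
  rows 80-87 [p,q,r,s=1010]: 10101010  (ones: 4)
  rows 88-95 [p,q,r,s=1011]: 10101010  (ones: 4)
  rows 96-103 [p,q,r,s=1100]: 10101010  (ones: 4)
  rows 104-111 [p,q,r,s=1101]: 10101010  (ones: 4)
  rows 112-119 [p,q,r,s=1110]: 10101010  (ones: 4)
  rows 120-127 [p,q,r,s=1111]: 10101010  (ones: 4)
Disagreements = 2+2+2+2+2+2+2+2+4+4+4+4+4+4+4+4 = 48

48


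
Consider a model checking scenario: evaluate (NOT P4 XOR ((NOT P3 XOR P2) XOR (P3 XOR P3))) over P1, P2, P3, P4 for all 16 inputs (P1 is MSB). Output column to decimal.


Formula: (NOT P4 XOR ((NOT P3 XOR P2) XOR (P3 XOR P3))) over P1, P2, P3, P4 (16 rows)
Evaluate each row (bits = P1,P2,P3,P4, MSB first):
  row 0 [0000]: (NOT 0 XOR ((NOT 0 XOR 0) XOR (0 XOR 0))) -> 0
  row 1 [0001]: (NOT 1 XOR ((NOT 0 XOR 0) XOR (0 XOR 0))) -> 1
  row 2 [0010]: (NOT 0 XOR ((NOT 1 XOR 0) XOR (1 XOR 1))) -> 1
  row 3 [0011]: (NOT 1 XOR ((NOT 1 XOR 0) XOR (1 XOR 1))) -> 0
  row 4 [0100]: (NOT 0 XOR ((NOT 0 XOR 1) XOR (0 XOR 0))) -> 1
  row 5 [0101]: (NOT 1 XOR ((NOT 0 XOR 1) XOR (0 XOR 0))) -> 0
  row 6 [0110]: (NOT 0 XOR ((NOT 1 XOR 1) XOR (1 XOR 1))) -> 0
  row 7 [0111]: (NOT 1 XOR ((NOT 1 XOR 1) XOR (1 XOR 1))) -> 1
  row 8 [1000]: (NOT 0 XOR ((NOT 0 XOR 0) XOR (0 XOR 0))) -> 0
  row 9 [1001]: (NOT 1 XOR ((NOT 0 XOR 0) XOR (0 XOR 0))) -> 1
  row 10 [1010]: (NOT 0 XOR ((NOT 1 XOR 0) XOR (1 XOR 1))) -> 1
  row 11 [1011]: (NOT 1 XOR ((NOT 1 XOR 0) XOR (1 XOR 1))) -> 0
  row 12 [1100]: (NOT 0 XOR ((NOT 0 XOR 1) XOR (0 XOR 0))) -> 1
  row 13 [1101]: (NOT 1 XOR ((NOT 0 XOR 1) XOR (0 XOR 0))) -> 0
  row 14 [1110]: (NOT 0 XOR ((NOT 1 XOR 1) XOR (1 XOR 1))) -> 0
  row 15 [1111]: (NOT 1 XOR ((NOT 1 XOR 1) XOR (1 XOR 1))) -> 1
Full result column, 4 rows per line (P1,P2 fixed per line; P3,P4 runs 00..11 left to right):
  rows 0-3 [P1,P2=00]: 0110  = hex 6
  rows 4-7 [P1,P2=01]: 1001  = hex 9
  rows 8-11 [P1,P2=10]: 0110  = hex 6
  rows 12-15 [P1,P2=11]: 1001  = hex 9
Output column (row 0 .. row 15) = 0110100101101001
Output column grouped in 4s = 0110 1001 0110 1001 = 0x6969
Convert to decimal digit by digit (value = value*16 + digit):
  6 -> 6
  6*16 + 9 = 105
  105*16 + 6 = 1686
  1686*16 + 9 = 26985
Decimal = 26985

26985


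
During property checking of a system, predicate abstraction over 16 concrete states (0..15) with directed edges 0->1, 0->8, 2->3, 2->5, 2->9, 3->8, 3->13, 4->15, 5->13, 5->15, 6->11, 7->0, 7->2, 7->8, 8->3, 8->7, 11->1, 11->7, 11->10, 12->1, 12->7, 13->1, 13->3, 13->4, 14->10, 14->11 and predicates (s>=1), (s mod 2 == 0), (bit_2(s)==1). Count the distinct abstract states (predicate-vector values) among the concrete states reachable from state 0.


BFS from 0:
Concrete reachable: {0, 1, 2, 3, 4, 5, 7, 8, 9, 13, 15}
Abstract via predicates (s>=1), (s mod 2 == 0), (bit_2(s)==1):
  (0,1,0) <- {0}
  (1,0,0) <- {1, 3, 9}
  (1,0,1) <- {5, 7, 13, 15}
  (1,1,0) <- {2, 8}
  (1,1,1) <- {4}
Distinct abstract states = 5

5


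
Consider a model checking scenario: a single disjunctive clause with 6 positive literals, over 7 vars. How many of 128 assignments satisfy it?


Step 1: Total=2^7=128
Step 2: Unsat when all 6 false: 2^1=2
Step 3: Sat=128-2=126

126


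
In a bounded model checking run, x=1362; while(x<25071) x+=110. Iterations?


Step 1: x goes from 1362 toward 25071 by 110; the body runs while x<25071, so iterations = ceil((bound-start)/step)
Step 2: Distance=23709
Step 3: ceil(23709/110)=216

216


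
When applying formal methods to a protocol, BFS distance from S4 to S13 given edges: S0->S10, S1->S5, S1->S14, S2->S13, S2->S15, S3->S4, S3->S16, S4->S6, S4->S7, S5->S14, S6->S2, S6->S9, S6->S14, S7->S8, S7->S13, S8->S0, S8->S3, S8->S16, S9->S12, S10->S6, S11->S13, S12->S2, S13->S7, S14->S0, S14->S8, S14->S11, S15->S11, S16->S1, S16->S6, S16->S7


BFS layer-by-layer from S4:
  dist 0: {S4}
  dist 1: {S6, S7}
  dist 2: {S2, S8, S9, S13, S14}
  -> S13 reached at distance 2
Shortest path length = 2

2


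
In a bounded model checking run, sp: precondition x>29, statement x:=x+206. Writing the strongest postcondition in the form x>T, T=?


Formula: sp(P, x:=E) = exists old_x. (x = E[old_x/x]) AND P[old_x/x] (old_x is the value of x before the assignment; eliminate old_x by solving x = E[old_x/x] for old_x)
Step 1: Precondition P: x>29, i.e. old_x > 29
Step 2: Assignment gives x = old_x + 206, so old_x = x - 206
Step 3: Substitute into P: x - 206 > 29
Step 4: Simplify: x > 29+206 = 235

235


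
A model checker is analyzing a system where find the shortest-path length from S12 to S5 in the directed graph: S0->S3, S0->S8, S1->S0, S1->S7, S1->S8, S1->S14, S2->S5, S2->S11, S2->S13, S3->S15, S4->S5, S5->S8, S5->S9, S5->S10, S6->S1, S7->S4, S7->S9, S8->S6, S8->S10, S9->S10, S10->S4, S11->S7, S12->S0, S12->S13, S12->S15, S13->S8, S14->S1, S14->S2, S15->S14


BFS layer-by-layer from S12:
  dist 0: {S12}
  dist 1: {S0, S13, S15}
  dist 2: {S3, S8, S14}
  dist 3: {S1, S2, S6, S10}
  dist 4: {S4, S5, S7, S11}
  -> S5 reached at distance 4
Shortest path length = 4

4


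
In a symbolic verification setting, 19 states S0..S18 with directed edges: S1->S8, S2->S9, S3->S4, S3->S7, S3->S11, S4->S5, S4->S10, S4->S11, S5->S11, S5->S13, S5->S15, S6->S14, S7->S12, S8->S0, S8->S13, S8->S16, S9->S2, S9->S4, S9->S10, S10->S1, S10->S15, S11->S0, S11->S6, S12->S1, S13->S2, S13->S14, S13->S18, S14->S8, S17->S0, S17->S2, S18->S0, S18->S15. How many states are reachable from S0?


BFS from S0:
  layer 0: {S0}
Reachable set: {S0}
Count = 1

1


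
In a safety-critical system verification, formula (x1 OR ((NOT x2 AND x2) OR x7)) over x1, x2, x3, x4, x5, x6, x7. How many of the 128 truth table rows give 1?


Formula: (x1 OR ((NOT x2 AND x2) OR x7)) over 7 vars (128 rows)
Evaluate each row (x1, x2, x3, x4, x5, x6, x7 as bits, MSB first):
  row 0 [0000000]: (0 OR ((NOT 0 AND 0) OR 0)) -> 0
  row 1 [0000001]: (0 OR ((NOT 0 AND 0) OR 1)) -> 1
  row 2 [0000010]: (0 OR ((NOT 0 AND 0) OR 0)) -> 0
  row 3 [0000011]: (0 OR ((NOT 0 AND 0) OR 1)) -> 1
  row 4 [0000100]: (0 OR ((NOT 0 AND 0) OR 0)) -> 0
  (every remaining row is evaluated the same way; all 128 results are listed next)
Full result column, 8 rows per line (x1,x2,x3,x4 fixed per line; x5,x6,x7 runs 000..111 left to right):
  rows 0-7 [x1,x2,x3,x4=0000]: 01010101  (ones: 4)
  rows 8-15 [x1,x2,x3,x4=0001]: 01010101  (ones: 4)
  rows 16-23 [x1,x2,x3,x4=0010]: 01010101  (ones: 4)
  rows 24-31 [x1,x2,x3,x4=0011]: 01010101  (ones: 4)
  rows 32-39 [x1,x2,x3,x4=0100]: 01010101  (ones: 4)
  rows 40-47 [x1,x2,x3,x4=0101]: 01010101  (ones: 4)
  rows 48-55 [x1,x2,x3,x4=0110]: 01010101  (ones: 4)
  rows 56-63 [x1,x2,x3,x4=0111]: 01010101  (ones: 4)
  rows 64-71 [x1,x2,x3,x4=1000]: 11111111  (ones: 8)
  rows 72-79 [x1,x2,x3,x4=1001]: 11111111  (ones: 8)
  rows 80-87 [x1,x2,x3,x4=1010]: 11111111  (ones: 8)
  rows 88-95 [x1,x2,x3,x4=1011]: 11111111  (ones: 8)
  rows 96-103 [x1,x2,x3,x4=1100]: 11111111  (ones: 8)
  rows 104-111 [x1,x2,x3,x4=1101]: 11111111  (ones: 8)
  rows 112-119 [x1,x2,x3,x4=1110]: 11111111  (ones: 8)
  rows 120-127 [x1,x2,x3,x4=1111]: 11111111  (ones: 8)
Count of 1-rows = 4+4+4+4+4+4+4+4+8+8+8+8+8+8+8+8 = 96

96


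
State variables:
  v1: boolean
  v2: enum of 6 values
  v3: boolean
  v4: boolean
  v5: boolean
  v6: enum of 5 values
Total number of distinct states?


State space = product of domain sizes of all variables.
Domain sizes:
  v1 (boolean): 2
  v2 (enum of 6 values): 6
  v3 (boolean): 2
  v4 (boolean): 2
  v5 (boolean): 2
  v6 (enum of 5 values): 5
Product = 2 * 6 * 2 * 2 * 2 * 5 = 480

480


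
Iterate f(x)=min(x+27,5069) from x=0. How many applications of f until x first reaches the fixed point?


Step 1: x=0, cap=5069, increment=27
Step 2: x grows by 27 each step until capped at 5069; fixed point is x=5069
Step 3: iterations = ceil(5069/27) = 188

188


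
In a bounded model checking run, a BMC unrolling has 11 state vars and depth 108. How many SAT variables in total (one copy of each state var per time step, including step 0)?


BMC unrolls to depth k, creating one copy of each state var for steps 0..k.
Step count = 108 + 1 = 109 (steps 0 through 108)
Vars per step = 11
Total = 11 * 109 = 1199

1199


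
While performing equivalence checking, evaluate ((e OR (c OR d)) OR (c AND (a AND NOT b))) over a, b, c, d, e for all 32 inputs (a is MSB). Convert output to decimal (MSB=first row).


Formula: ((e OR (c OR d)) OR (c AND (a AND NOT b))) over a, b, c, d, e (32 rows)
Evaluate each row (bits = a,b,c,d,e, MSB first):
  row 0 [00000]: ((0 OR (0 OR 0)) OR (0 AND (0 AND NOT 0))) -> 0
  row 1 [00001]: ((1 OR (0 OR 0)) OR (0 AND (0 AND NOT 0))) -> 1
  row 2 [00010]: ((0 OR (0 OR 1)) OR (0 AND (0 AND NOT 0))) -> 1
  row 3 [00011]: ((1 OR (0 OR 1)) OR (0 AND (0 AND NOT 0))) -> 1
  row 4 [00100]: ((0 OR (1 OR 0)) OR (1 AND (0 AND NOT 0))) -> 1
  row 5 [00101]: ((1 OR (1 OR 0)) OR (1 AND (0 AND NOT 0))) -> 1
  row 6 [00110]: ((0 OR (1 OR 1)) OR (1 AND (0 AND NOT 0))) -> 1
  row 7 [00111]: ((1 OR (1 OR 1)) OR (1 AND (0 AND NOT 0))) -> 1
  row 8 [01000]: ((0 OR (0 OR 0)) OR (0 AND (0 AND NOT 1))) -> 0
  row 9 [01001]: ((1 OR (0 OR 0)) OR (0 AND (0 AND NOT 1))) -> 1
  row 10 [01010]: ((0 OR (0 OR 1)) OR (0 AND (0 AND NOT 1))) -> 1
  row 11 [01011]: ((1 OR (0 OR 1)) OR (0 AND (0 AND NOT 1))) -> 1
  row 12 [01100]: ((0 OR (1 OR 0)) OR (1 AND (0 AND NOT 1))) -> 1
  row 13 [01101]: ((1 OR (1 OR 0)) OR (1 AND (0 AND NOT 1))) -> 1
  row 14 [01110]: ((0 OR (1 OR 1)) OR (1 AND (0 AND NOT 1))) -> 1
  row 15 [01111]: ((1 OR (1 OR 1)) OR (1 AND (0 AND NOT 1))) -> 1
  row 16 [10000]: ((0 OR (0 OR 0)) OR (0 AND (1 AND NOT 0))) -> 0
  row 17 [10001]: ((1 OR (0 OR 0)) OR (0 AND (1 AND NOT 0))) -> 1
  row 18 [10010]: ((0 OR (0 OR 1)) OR (0 AND (1 AND NOT 0))) -> 1
  row 19 [10011]: ((1 OR (0 OR 1)) OR (0 AND (1 AND NOT 0))) -> 1
  row 20 [10100]: ((0 OR (1 OR 0)) OR (1 AND (1 AND NOT 0))) -> 1
  row 21 [10101]: ((1 OR (1 OR 0)) OR (1 AND (1 AND NOT 0))) -> 1
  row 22 [10110]: ((0 OR (1 OR 1)) OR (1 AND (1 AND NOT 0))) -> 1
  row 23 [10111]: ((1 OR (1 OR 1)) OR (1 AND (1 AND NOT 0))) -> 1
  row 24 [11000]: ((0 OR (0 OR 0)) OR (0 AND (1 AND NOT 1))) -> 0
  row 25 [11001]: ((1 OR (0 OR 0)) OR (0 AND (1 AND NOT 1))) -> 1
  row 26 [11010]: ((0 OR (0 OR 1)) OR (0 AND (1 AND NOT 1))) -> 1
  row 27 [11011]: ((1 OR (0 OR 1)) OR (0 AND (1 AND NOT 1))) -> 1
  row 28 [11100]: ((0 OR (1 OR 0)) OR (1 AND (1 AND NOT 1))) -> 1
  row 29 [11101]: ((1 OR (1 OR 0)) OR (1 AND (1 AND NOT 1))) -> 1
  row 30 [11110]: ((0 OR (1 OR 1)) OR (1 AND (1 AND NOT 1))) -> 1
  row 31 [11111]: ((1 OR (1 OR 1)) OR (1 AND (1 AND NOT 1))) -> 1
Full result column, 4 rows per line (a,b,c fixed per line; d,e runs 00..11 left to right):
  rows 0-3 [a,b,c=000]: 0111  = hex 7
  rows 4-7 [a,b,c=001]: 1111  = hex F
  rows 8-11 [a,b,c=010]: 0111  = hex 7
  rows 12-15 [a,b,c=011]: 1111  = hex F
  rows 16-19 [a,b,c=100]: 0111  = hex 7
  rows 20-23 [a,b,c=101]: 1111  = hex F
  rows 24-27 [a,b,c=110]: 0111  = hex 7
  rows 28-31 [a,b,c=111]: 1111  = hex F
Output column (row 0 .. row 31) = 01111111011111110111111101111111
Output column grouped in 4s = 0111 1111 0111 1111 0111 1111 0111 1111 = 0x7F7F7F7F
Convert to decimal digit by digit (value = value*16 + digit):
  7 -> 7
  7*16 + 15 (F) = 127
  127*16 + 7 = 2039
  2039*16 + 15 (F) = 32639
  32639*16 + 7 = 522231
  522231*16 + 15 (F) = 8355711
  8355711*16 + 7 = 133691383
  133691383*16 + 15 (F) = 2139062143
Decimal = 2139062143

2139062143


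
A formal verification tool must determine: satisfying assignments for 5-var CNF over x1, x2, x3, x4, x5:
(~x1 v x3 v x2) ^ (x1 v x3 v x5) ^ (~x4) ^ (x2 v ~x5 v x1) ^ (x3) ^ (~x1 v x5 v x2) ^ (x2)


CNF with 7 clauses over 5 vars (32 assignments).
An assignment satisfies CNF iff every clause has >=1 true literal.
Check each row (bits = x1,x2,x3,x4,x5; clause T/F shown):
  row 0 [00000]: clauses=TFTTFTF -> 0
  row 1 [00001]: clauses=TTTFFTF -> 0
  row 2 [00010]: clauses=TFFTFTF -> 0
  row 3 [00011]: clauses=TTFFFTF -> 0
  row 4 [00100]: clauses=TTTTTTF -> 0
  row 5 [00101]: clauses=TTTFTTF -> 0
  row 6 [00110]: clauses=TTFTTTF -> 0
  row 7 [00111]: clauses=TTFFTTF -> 0
  row 8 [01000]: clauses=TFTTFTT -> 0
  row 9 [01001]: clauses=TTTTFTT -> 0
  row 10 [01010]: clauses=TFFTFTT -> 0
  row 11 [01011]: clauses=TTFTFTT -> 0
  row 12 [01100]: clauses=TTTTTTT -> 1
  row 13 [01101]: clauses=TTTTTTT -> 1
  row 14 [01110]: clauses=TTFTTTT -> 0
  row 15 [01111]: clauses=TTFTTTT -> 0
  row 16 [10000]: clauses=FTTTFFF -> 0
  row 17 [10001]: clauses=FTTTFTF -> 0
  row 18 [10010]: clauses=FTFTFFF -> 0
  row 19 [10011]: clauses=FTFTFTF -> 0
  row 20 [10100]: clauses=TTTTTFF -> 0
  row 21 [10101]: clauses=TTTTTTF -> 0
  row 22 [10110]: clauses=TTFTTFF -> 0
  row 23 [10111]: clauses=TTFTTTF -> 0
  row 24 [11000]: clauses=TTTTFTT -> 0
  row 25 [11001]: clauses=TTTTFTT -> 0
  row 26 [11010]: clauses=TTFTFTT -> 0
  row 27 [11011]: clauses=TTFTFTT -> 0
  row 28 [11100]: clauses=TTTTTTT -> 1
  row 29 [11101]: clauses=TTTTTTT -> 1
  row 30 [11110]: clauses=TTFTTTT -> 0
  row 31 [11111]: clauses=TTFTTTT -> 0
Full result column, 8 rows per line (x1,x2 fixed per line; x3,x4,x5 runs 000..111 left to right):
  rows 0-7 [x1,x2=00]: 00000000  (ones: 0)
  rows 8-15 [x1,x2=01]: 00001100  (ones: 2)
  rows 16-23 [x1,x2=10]: 00000000  (ones: 0)
  rows 24-31 [x1,x2=11]: 00001100  (ones: 2)
Satisfying assignments = 0+2+0+2 = 4

4


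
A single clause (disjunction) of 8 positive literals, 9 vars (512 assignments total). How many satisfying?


Step 1: Total=2^9=512
Step 2: Unsat when all 8 false: 2^1=2
Step 3: Sat=512-2=510

510


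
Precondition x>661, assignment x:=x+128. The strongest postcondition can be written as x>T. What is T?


Formula: sp(P, x:=E) = exists old_x. (x = E[old_x/x]) AND P[old_x/x] (old_x is the value of x before the assignment; eliminate old_x by solving x = E[old_x/x] for old_x)
Step 1: Precondition P: x>661, i.e. old_x > 661
Step 2: Assignment gives x = old_x + 128, so old_x = x - 128
Step 3: Substitute into P: x - 128 > 661
Step 4: Simplify: x > 661+128 = 789

789


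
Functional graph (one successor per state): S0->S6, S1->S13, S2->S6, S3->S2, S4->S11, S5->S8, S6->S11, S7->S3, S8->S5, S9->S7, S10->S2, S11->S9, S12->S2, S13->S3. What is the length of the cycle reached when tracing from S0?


Trace from S0 until a state repeats:
  S0 -> S6 -> S11 -> S9 -> S7 -> S3 -> S2 -> S6
S6 first seen at step 1, revisited at step 7.
Cycle length = 7 - 1 = 6

6


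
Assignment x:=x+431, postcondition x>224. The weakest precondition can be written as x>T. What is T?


Formula: wp(x:=E, P) = P[E/x] (substitute E for x in postcondition)
Step 1: Postcondition: x>224
Step 2: Substitute x+431 for x: x+431>224
Step 3: Solve for x: x > 224-431 = -207

-207


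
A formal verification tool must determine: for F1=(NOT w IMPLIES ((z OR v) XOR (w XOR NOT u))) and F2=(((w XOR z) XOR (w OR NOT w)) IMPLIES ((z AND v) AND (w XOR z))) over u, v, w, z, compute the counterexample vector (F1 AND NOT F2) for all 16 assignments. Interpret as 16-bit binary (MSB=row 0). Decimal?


F1 = (NOT w IMPLIES ((z OR v) XOR (w XOR NOT u)))
F2 = (((w XOR z) XOR (w OR NOT w)) IMPLIES ((z AND v) AND (w XOR z)))
Counterexample to F1=>F2 is where F1=1 and F2=0.
Evaluate each row (bits = u,v,w,z, MSB first):
  row 0 [0000]: F1=1 F2=0 -> F1&~F2 -> 1
  row 1 [0001]: F1=0 F2=1 -> F1&~F2 -> 0
  row 2 [0010]: F1=1 F2=1 -> F1&~F2 -> 0
  row 3 [0011]: F1=1 F2=0 -> F1&~F2 -> 1
  row 4 [0100]: F1=0 F2=0 -> F1&~F2 -> 0
  row 5 [0101]: F1=0 F2=1 -> F1&~F2 -> 0
  row 6 [0110]: F1=1 F2=1 -> F1&~F2 -> 0
  row 7 [0111]: F1=1 F2=0 -> F1&~F2 -> 1
  row 8 [1000]: F1=0 F2=0 -> F1&~F2 -> 0
  row 9 [1001]: F1=1 F2=1 -> F1&~F2 -> 0
  row 10 [1010]: F1=1 F2=1 -> F1&~F2 -> 0
  row 11 [1011]: F1=1 F2=0 -> F1&~F2 -> 1
  row 12 [1100]: F1=1 F2=0 -> F1&~F2 -> 1
  row 13 [1101]: F1=1 F2=1 -> F1&~F2 -> 0
  row 14 [1110]: F1=1 F2=1 -> F1&~F2 -> 0
  row 15 [1111]: F1=1 F2=0 -> F1&~F2 -> 1
Full result column, 4 rows per line (u,v fixed per line; w,z runs 00..11 left to right):
  rows 0-3 [u,v=00]: 1001  = hex 9
  rows 4-7 [u,v=01]: 0001  = hex 1
  rows 8-11 [u,v=10]: 0001  = hex 1
  rows 12-15 [u,v=11]: 1001  = hex 9
Counterexample vector (row 0 .. row 15) = 1001000100011001
Output column grouped in 4s = 1001 0001 0001 1001 = 0x9119
Convert to decimal digit by digit (value = value*16 + digit):
  9 -> 9
  9*16 + 1 = 145
  145*16 + 1 = 2321
  2321*16 + 9 = 37145
Decimal = 37145

37145


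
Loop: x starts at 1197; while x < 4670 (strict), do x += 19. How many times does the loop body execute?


Step 1: x goes from 1197 toward 4670 by 19; the body runs while x<4670, so iterations = ceil((bound-start)/step)
Step 2: Distance=3473
Step 3: ceil(3473/19)=183

183


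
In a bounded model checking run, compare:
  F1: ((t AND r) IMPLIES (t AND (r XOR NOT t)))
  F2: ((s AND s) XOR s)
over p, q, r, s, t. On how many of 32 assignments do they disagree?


F1 = ((t AND r) IMPLIES (t AND (r XOR NOT t)))
F2 = ((s AND s) XOR s)
Evaluate both on each of 32 rows (bits = p,q,r,s,t):
  row 0 [00000]: F1=1 F2=0 (differ) -> 1
  row 1 [00001]: F1=1 F2=0 (differ) -> 1
  row 2 [00010]: F1=1 F2=0 (differ) -> 1
  row 3 [00011]: F1=1 F2=0 (differ) -> 1
  row 4 [00100]: F1=1 F2=0 (differ) -> 1
  row 5 [00101]: F1=1 F2=0 (differ) -> 1
  row 6 [00110]: F1=1 F2=0 (differ) -> 1
  row 7 [00111]: F1=1 F2=0 (differ) -> 1
  row 8 [01000]: F1=1 F2=0 (differ) -> 1
  row 9 [01001]: F1=1 F2=0 (differ) -> 1
  row 10 [01010]: F1=1 F2=0 (differ) -> 1
  row 11 [01011]: F1=1 F2=0 (differ) -> 1
  row 12 [01100]: F1=1 F2=0 (differ) -> 1
  row 13 [01101]: F1=1 F2=0 (differ) -> 1
  row 14 [01110]: F1=1 F2=0 (differ) -> 1
  row 15 [01111]: F1=1 F2=0 (differ) -> 1
  row 16 [10000]: F1=1 F2=0 (differ) -> 1
  row 17 [10001]: F1=1 F2=0 (differ) -> 1
  row 18 [10010]: F1=1 F2=0 (differ) -> 1
  row 19 [10011]: F1=1 F2=0 (differ) -> 1
  row 20 [10100]: F1=1 F2=0 (differ) -> 1
  row 21 [10101]: F1=1 F2=0 (differ) -> 1
  row 22 [10110]: F1=1 F2=0 (differ) -> 1
  row 23 [10111]: F1=1 F2=0 (differ) -> 1
  row 24 [11000]: F1=1 F2=0 (differ) -> 1
  row 25 [11001]: F1=1 F2=0 (differ) -> 1
  row 26 [11010]: F1=1 F2=0 (differ) -> 1
  row 27 [11011]: F1=1 F2=0 (differ) -> 1
  row 28 [11100]: F1=1 F2=0 (differ) -> 1
  row 29 [11101]: F1=1 F2=0 (differ) -> 1
  row 30 [11110]: F1=1 F2=0 (differ) -> 1
  row 31 [11111]: F1=1 F2=0 (differ) -> 1
Full result column, 8 rows per line (p,q fixed per line; r,s,t runs 000..111 left to right):
  rows 0-7 [p,q=00]: 11111111  (ones: 8)
  rows 8-15 [p,q=01]: 11111111  (ones: 8)
  rows 16-23 [p,q=10]: 11111111  (ones: 8)
  rows 24-31 [p,q=11]: 11111111  (ones: 8)
Disagreements = 8+8+8+8 = 32

32


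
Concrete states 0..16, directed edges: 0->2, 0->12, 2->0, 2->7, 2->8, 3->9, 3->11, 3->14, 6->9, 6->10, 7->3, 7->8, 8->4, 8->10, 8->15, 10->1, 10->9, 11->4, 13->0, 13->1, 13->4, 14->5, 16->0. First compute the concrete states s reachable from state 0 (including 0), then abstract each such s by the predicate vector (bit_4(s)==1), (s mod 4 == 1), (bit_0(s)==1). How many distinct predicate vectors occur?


BFS from 0:
Concrete reachable: {0, 1, 2, 3, 4, 5, 7, 8, 9, 10, 11, 12, 14, 15}
Abstract via predicates (bit_4(s)==1), (s mod 4 == 1), (bit_0(s)==1):
  (0,0,0) <- {0, 2, 4, 8, 10, 12, 14}
  (0,0,1) <- {3, 7, 11, 15}
  (0,1,1) <- {1, 5, 9}
Distinct abstract states = 3

3


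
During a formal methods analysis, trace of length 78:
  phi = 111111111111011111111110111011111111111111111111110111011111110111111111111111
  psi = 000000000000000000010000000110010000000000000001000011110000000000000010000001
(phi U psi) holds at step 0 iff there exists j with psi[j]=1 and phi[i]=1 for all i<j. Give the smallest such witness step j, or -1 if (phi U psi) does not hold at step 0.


(phi U psi) at 0: need smallest j with psi[j]=1 and phi[i]=1 for all i in [0,j).
Scan from step 0:
  step 0: phi=1, psi=0 -> continue
  step 1: phi=1, psi=0 -> continue
  step 2: phi=1, psi=0 -> continue
  step 3: phi=1, psi=0 -> continue
  step 12: phi=0 -> phi-prefix broken from here
  step 19: psi=1 but phi already failed -> not a witness
  step 27: psi=1 but phi already failed -> not a witness
  step 28: psi=1 but phi already failed -> not a witness
  step 31: psi=1 but phi already failed -> not a witness
  step 47: psi=1 but phi already failed -> not a witness
  step 52: psi=1 but phi already failed -> not a witness
  step 53: psi=1 but phi already failed -> not a witness
  step 54: psi=1 but phi already failed -> not a witness
  step 55: psi=1 but phi already failed -> not a witness
  step 70: psi=1 but phi already failed -> not a witness
  step 77: psi=1 but phi already failed -> not a witness
  end of trace: no witness -> -1
Witness step = -1

-1


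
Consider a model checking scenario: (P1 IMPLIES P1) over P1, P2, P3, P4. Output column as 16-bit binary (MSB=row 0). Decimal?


Formula: (P1 IMPLIES P1) over P1, P2, P3, P4 (16 rows)
Evaluate each row (bits = P1,P2,P3,P4, MSB first):
  row 0 [0000]: (0 IMPLIES 0) -> 1
  row 1 [0001]: (0 IMPLIES 0) -> 1
  row 2 [0010]: (0 IMPLIES 0) -> 1
  row 3 [0011]: (0 IMPLIES 0) -> 1
  row 4 [0100]: (0 IMPLIES 0) -> 1
  row 5 [0101]: (0 IMPLIES 0) -> 1
  row 6 [0110]: (0 IMPLIES 0) -> 1
  row 7 [0111]: (0 IMPLIES 0) -> 1
  row 8 [1000]: (1 IMPLIES 1) -> 1
  row 9 [1001]: (1 IMPLIES 1) -> 1
  row 10 [1010]: (1 IMPLIES 1) -> 1
  row 11 [1011]: (1 IMPLIES 1) -> 1
  row 12 [1100]: (1 IMPLIES 1) -> 1
  row 13 [1101]: (1 IMPLIES 1) -> 1
  row 14 [1110]: (1 IMPLIES 1) -> 1
  row 15 [1111]: (1 IMPLIES 1) -> 1
Full result column, 4 rows per line (P1,P2 fixed per line; P3,P4 runs 00..11 left to right):
  rows 0-3 [P1,P2=00]: 1111  = hex F
  rows 4-7 [P1,P2=01]: 1111  = hex F
  rows 8-11 [P1,P2=10]: 1111  = hex F
  rows 12-15 [P1,P2=11]: 1111  = hex F
Output column (row 0 .. row 15) = 1111111111111111
Output column grouped in 4s = 1111 1111 1111 1111 = 0xFFFF
Convert to decimal digit by digit (value = value*16 + digit):
  F -> 15
  15*16 + 15 (F) = 255
  255*16 + 15 (F) = 4095
  4095*16 + 15 (F) = 65535
Decimal = 65535

65535


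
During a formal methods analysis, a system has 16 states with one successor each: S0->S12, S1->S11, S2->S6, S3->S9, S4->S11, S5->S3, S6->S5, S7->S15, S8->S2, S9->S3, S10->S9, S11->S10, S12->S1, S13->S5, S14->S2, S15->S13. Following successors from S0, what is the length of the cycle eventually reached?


Trace from S0 until a state repeats:
  S0 -> S12 -> S1 -> S11 -> S10 -> S9 -> S3 -> S9
S9 first seen at step 5, revisited at step 7.
Cycle length = 7 - 5 = 2

2


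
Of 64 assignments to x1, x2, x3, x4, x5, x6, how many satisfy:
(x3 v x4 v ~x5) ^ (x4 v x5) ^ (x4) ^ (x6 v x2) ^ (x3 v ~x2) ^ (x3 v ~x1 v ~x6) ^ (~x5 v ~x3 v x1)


CNF with 7 clauses over 6 vars (64 assignments).
An assignment satisfies CNF iff every clause has >=1 true literal.
Check each row (bits = x1,x2,x3,x4,x5,x6; clause T/F shown):
  row 0 [000000]: clauses=TFFFTTT -> 0
  row 1 [000001]: clauses=TFFTTTT -> 0
  row 2 [000010]: clauses=FTFFTTT -> 0
  row 3 [000011]: clauses=FTFTTTT -> 0
  row 4 [000100]: clauses=TTTFTTT -> 0
  (every remaining row is evaluated the same way; all 64 results are listed next)
Full result column, 8 rows per line (x1,x2,x3 fixed per line; x4,x5,x6 runs 000..111 left to right):
  rows 0-7 [x1,x2,x3=000]: 00000101  (ones: 2)
  rows 8-15 [x1,x2,x3=001]: 00000100  (ones: 1)
  rows 16-23 [x1,x2,x3=010]: 00000000  (ones: 0)
  rows 24-31 [x1,x2,x3=011]: 00001100  (ones: 2)
  rows 32-39 [x1,x2,x3=100]: 00000000  (ones: 0)
  rows 40-47 [x1,x2,x3=101]: 00000101  (ones: 2)
  rows 48-55 [x1,x2,x3=110]: 00000000  (ones: 0)
  rows 56-63 [x1,x2,x3=111]: 00001111  (ones: 4)
Satisfying assignments = 2+1+0+2+0+2+0+4 = 11

11


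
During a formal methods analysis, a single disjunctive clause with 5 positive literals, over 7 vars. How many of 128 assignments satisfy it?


Step 1: Total=2^7=128
Step 2: Unsat when all 5 false: 2^2=4
Step 3: Sat=128-4=124

124


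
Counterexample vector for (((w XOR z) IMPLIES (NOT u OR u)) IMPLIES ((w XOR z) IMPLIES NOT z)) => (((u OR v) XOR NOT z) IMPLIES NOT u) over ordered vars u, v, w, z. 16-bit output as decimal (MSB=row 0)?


F1 = (((w XOR z) IMPLIES (NOT u OR u)) IMPLIES ((w XOR z) IMPLIES NOT z))
F2 = (((u OR v) XOR NOT z) IMPLIES NOT u)
Counterexample to F1=>F2 is where F1=1 and F2=0.
Evaluate each row (bits = u,v,w,z, MSB first):
  row 0 [0000]: F1=1 F2=1 -> F1&~F2 -> 0
  row 1 [0001]: F1=0 F2=1 -> F1&~F2 -> 0
  row 2 [0010]: F1=1 F2=1 -> F1&~F2 -> 0
  row 3 [0011]: F1=1 F2=1 -> F1&~F2 -> 0
  row 4 [0100]: F1=1 F2=1 -> F1&~F2 -> 0
  row 5 [0101]: F1=0 F2=1 -> F1&~F2 -> 0
  row 6 [0110]: F1=1 F2=1 -> F1&~F2 -> 0
  row 7 [0111]: F1=1 F2=1 -> F1&~F2 -> 0
  row 8 [1000]: F1=1 F2=1 -> F1&~F2 -> 0
  row 9 [1001]: F1=0 F2=0 -> F1&~F2 -> 0
  row 10 [1010]: F1=1 F2=1 -> F1&~F2 -> 0
  row 11 [1011]: F1=1 F2=0 -> F1&~F2 -> 1
  row 12 [1100]: F1=1 F2=1 -> F1&~F2 -> 0
  row 13 [1101]: F1=0 F2=0 -> F1&~F2 -> 0
  row 14 [1110]: F1=1 F2=1 -> F1&~F2 -> 0
  row 15 [1111]: F1=1 F2=0 -> F1&~F2 -> 1
Full result column, 4 rows per line (u,v fixed per line; w,z runs 00..11 left to right):
  rows 0-3 [u,v=00]: 0000  = hex 0
  rows 4-7 [u,v=01]: 0000  = hex 0
  rows 8-11 [u,v=10]: 0001  = hex 1
  rows 12-15 [u,v=11]: 0001  = hex 1
Counterexample vector (row 0 .. row 15) = 0000000000010001
Output column grouped in 4s = 0000 0000 0001 0001 = 0x0011
Convert to decimal digit by digit (value = value*16 + digit):
  0 -> 0
  0*16 + 0 = 0
  0*16 + 1 = 1
  1*16 + 1 = 17
Decimal = 17

17


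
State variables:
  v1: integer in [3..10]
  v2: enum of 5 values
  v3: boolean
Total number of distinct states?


State space = product of domain sizes of all variables.
Domain sizes:
  v1 (integer in [3..10]): 8
  v2 (enum of 5 values): 5
  v3 (boolean): 2
Product = 8 * 5 * 2 = 80

80


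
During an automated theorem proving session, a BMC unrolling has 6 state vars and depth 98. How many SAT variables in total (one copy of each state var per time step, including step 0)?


BMC unrolls to depth k, creating one copy of each state var for steps 0..k.
Step count = 98 + 1 = 99 (steps 0 through 98)
Vars per step = 6
Total = 6 * 99 = 594

594


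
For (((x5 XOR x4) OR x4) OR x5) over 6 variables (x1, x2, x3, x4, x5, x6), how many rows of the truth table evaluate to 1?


Formula: (((x5 XOR x4) OR x4) OR x5) over 6 vars (64 rows)
Evaluate each row (x1, x2, x3, x4, x5, x6 as bits, MSB first):
  row 0 [000000]: (((0 XOR 0) OR 0) OR 0) -> 0
  row 1 [000001]: (((0 XOR 0) OR 0) OR 0) -> 0
  row 2 [000010]: (((1 XOR 0) OR 0) OR 1) -> 1
  row 3 [000011]: (((1 XOR 0) OR 0) OR 1) -> 1
  row 4 [000100]: (((0 XOR 1) OR 1) OR 0) -> 1
  (every remaining row is evaluated the same way; all 64 results are listed next)
Full result column, 8 rows per line (x1,x2,x3 fixed per line; x4,x5,x6 runs 000..111 left to right):
  rows 0-7 [x1,x2,x3=000]: 00111111  (ones: 6)
  rows 8-15 [x1,x2,x3=001]: 00111111  (ones: 6)
  rows 16-23 [x1,x2,x3=010]: 00111111  (ones: 6)
  rows 24-31 [x1,x2,x3=011]: 00111111  (ones: 6)
  rows 32-39 [x1,x2,x3=100]: 00111111  (ones: 6)
  rows 40-47 [x1,x2,x3=101]: 00111111  (ones: 6)
  rows 48-55 [x1,x2,x3=110]: 00111111  (ones: 6)
  rows 56-63 [x1,x2,x3=111]: 00111111  (ones: 6)
Count of 1-rows = 6+6+6+6+6+6+6+6 = 48

48


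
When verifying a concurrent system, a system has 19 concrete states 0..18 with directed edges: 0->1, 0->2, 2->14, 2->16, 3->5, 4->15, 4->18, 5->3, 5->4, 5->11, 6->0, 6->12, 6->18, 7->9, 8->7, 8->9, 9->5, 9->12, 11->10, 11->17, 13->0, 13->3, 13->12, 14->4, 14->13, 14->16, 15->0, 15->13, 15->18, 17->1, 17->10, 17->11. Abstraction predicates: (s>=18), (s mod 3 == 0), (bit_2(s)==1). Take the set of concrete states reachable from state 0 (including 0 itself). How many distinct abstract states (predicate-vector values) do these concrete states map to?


BFS from 0:
Concrete reachable: {0, 1, 2, 3, 4, 5, 10, 11, 12, 13, 14, 15, 16, 17, 18}
Abstract via predicates (s>=18), (s mod 3 == 0), (bit_2(s)==1):
  (0,0,0) <- {1, 2, 10, 11, 16, 17}
  (0,0,1) <- {4, 5, 13, 14}
  (0,1,0) <- {0, 3}
  (0,1,1) <- {12, 15}
  (1,1,0) <- {18}
Distinct abstract states = 5

5


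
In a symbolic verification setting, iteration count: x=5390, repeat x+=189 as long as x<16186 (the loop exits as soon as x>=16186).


Step 1: x goes from 5390 toward 16186 by 189; the body runs while x<16186, so iterations = ceil((bound-start)/step)
Step 2: Distance=10796
Step 3: ceil(10796/189)=58

58


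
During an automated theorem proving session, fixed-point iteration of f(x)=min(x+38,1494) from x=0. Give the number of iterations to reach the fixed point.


Step 1: x=0, cap=1494, increment=38
Step 2: x grows by 38 each step until capped at 1494; fixed point is x=1494
Step 3: iterations = ceil(1494/38) = 40

40


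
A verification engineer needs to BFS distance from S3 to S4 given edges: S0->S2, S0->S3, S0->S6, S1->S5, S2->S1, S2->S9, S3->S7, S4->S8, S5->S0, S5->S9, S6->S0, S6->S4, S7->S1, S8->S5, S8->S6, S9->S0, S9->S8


BFS layer-by-layer from S3:
  dist 0: {S3}
  dist 1: {S7}
  dist 2: {S1}
  dist 3: {S5}
  dist 4: {S0, S9}
  dist 5: {S2, S6, S8}
  dist 6: {S4}
  -> S4 reached at distance 6
Shortest path length = 6

6


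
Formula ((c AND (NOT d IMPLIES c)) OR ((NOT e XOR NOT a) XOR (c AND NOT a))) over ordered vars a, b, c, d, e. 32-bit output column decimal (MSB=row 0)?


Formula: ((c AND (NOT d IMPLIES c)) OR ((NOT e XOR NOT a) XOR (c AND NOT a))) over a, b, c, d, e (32 rows)
Evaluate each row (bits = a,b,c,d,e, MSB first):
  row 0 [00000]: ((0 AND (NOT 0 IMPLIES 0)) OR ((NOT 0 XOR NOT 0) XOR (0 AND NOT 0))) -> 0
  row 1 [00001]: ((0 AND (NOT 0 IMPLIES 0)) OR ((NOT 1 XOR NOT 0) XOR (0 AND NOT 0))) -> 1
  row 2 [00010]: ((0 AND (NOT 1 IMPLIES 0)) OR ((NOT 0 XOR NOT 0) XOR (0 AND NOT 0))) -> 0
  row 3 [00011]: ((0 AND (NOT 1 IMPLIES 0)) OR ((NOT 1 XOR NOT 0) XOR (0 AND NOT 0))) -> 1
  row 4 [00100]: ((1 AND (NOT 0 IMPLIES 1)) OR ((NOT 0 XOR NOT 0) XOR (1 AND NOT 0))) -> 1
  row 5 [00101]: ((1 AND (NOT 0 IMPLIES 1)) OR ((NOT 1 XOR NOT 0) XOR (1 AND NOT 0))) -> 1
  row 6 [00110]: ((1 AND (NOT 1 IMPLIES 1)) OR ((NOT 0 XOR NOT 0) XOR (1 AND NOT 0))) -> 1
  row 7 [00111]: ((1 AND (NOT 1 IMPLIES 1)) OR ((NOT 1 XOR NOT 0) XOR (1 AND NOT 0))) -> 1
  row 8 [01000]: ((0 AND (NOT 0 IMPLIES 0)) OR ((NOT 0 XOR NOT 0) XOR (0 AND NOT 0))) -> 0
  row 9 [01001]: ((0 AND (NOT 0 IMPLIES 0)) OR ((NOT 1 XOR NOT 0) XOR (0 AND NOT 0))) -> 1
  row 10 [01010]: ((0 AND (NOT 1 IMPLIES 0)) OR ((NOT 0 XOR NOT 0) XOR (0 AND NOT 0))) -> 0
  row 11 [01011]: ((0 AND (NOT 1 IMPLIES 0)) OR ((NOT 1 XOR NOT 0) XOR (0 AND NOT 0))) -> 1
  row 12 [01100]: ((1 AND (NOT 0 IMPLIES 1)) OR ((NOT 0 XOR NOT 0) XOR (1 AND NOT 0))) -> 1
  row 13 [01101]: ((1 AND (NOT 0 IMPLIES 1)) OR ((NOT 1 XOR NOT 0) XOR (1 AND NOT 0))) -> 1
  row 14 [01110]: ((1 AND (NOT 1 IMPLIES 1)) OR ((NOT 0 XOR NOT 0) XOR (1 AND NOT 0))) -> 1
  row 15 [01111]: ((1 AND (NOT 1 IMPLIES 1)) OR ((NOT 1 XOR NOT 0) XOR (1 AND NOT 0))) -> 1
  row 16 [10000]: ((0 AND (NOT 0 IMPLIES 0)) OR ((NOT 0 XOR NOT 1) XOR (0 AND NOT 1))) -> 1
  row 17 [10001]: ((0 AND (NOT 0 IMPLIES 0)) OR ((NOT 1 XOR NOT 1) XOR (0 AND NOT 1))) -> 0
  row 18 [10010]: ((0 AND (NOT 1 IMPLIES 0)) OR ((NOT 0 XOR NOT 1) XOR (0 AND NOT 1))) -> 1
  row 19 [10011]: ((0 AND (NOT 1 IMPLIES 0)) OR ((NOT 1 XOR NOT 1) XOR (0 AND NOT 1))) -> 0
  row 20 [10100]: ((1 AND (NOT 0 IMPLIES 1)) OR ((NOT 0 XOR NOT 1) XOR (1 AND NOT 1))) -> 1
  row 21 [10101]: ((1 AND (NOT 0 IMPLIES 1)) OR ((NOT 1 XOR NOT 1) XOR (1 AND NOT 1))) -> 1
  row 22 [10110]: ((1 AND (NOT 1 IMPLIES 1)) OR ((NOT 0 XOR NOT 1) XOR (1 AND NOT 1))) -> 1
  row 23 [10111]: ((1 AND (NOT 1 IMPLIES 1)) OR ((NOT 1 XOR NOT 1) XOR (1 AND NOT 1))) -> 1
  row 24 [11000]: ((0 AND (NOT 0 IMPLIES 0)) OR ((NOT 0 XOR NOT 1) XOR (0 AND NOT 1))) -> 1
  row 25 [11001]: ((0 AND (NOT 0 IMPLIES 0)) OR ((NOT 1 XOR NOT 1) XOR (0 AND NOT 1))) -> 0
  row 26 [11010]: ((0 AND (NOT 1 IMPLIES 0)) OR ((NOT 0 XOR NOT 1) XOR (0 AND NOT 1))) -> 1
  row 27 [11011]: ((0 AND (NOT 1 IMPLIES 0)) OR ((NOT 1 XOR NOT 1) XOR (0 AND NOT 1))) -> 0
  row 28 [11100]: ((1 AND (NOT 0 IMPLIES 1)) OR ((NOT 0 XOR NOT 1) XOR (1 AND NOT 1))) -> 1
  row 29 [11101]: ((1 AND (NOT 0 IMPLIES 1)) OR ((NOT 1 XOR NOT 1) XOR (1 AND NOT 1))) -> 1
  row 30 [11110]: ((1 AND (NOT 1 IMPLIES 1)) OR ((NOT 0 XOR NOT 1) XOR (1 AND NOT 1))) -> 1
  row 31 [11111]: ((1 AND (NOT 1 IMPLIES 1)) OR ((NOT 1 XOR NOT 1) XOR (1 AND NOT 1))) -> 1
Full result column, 4 rows per line (a,b,c fixed per line; d,e runs 00..11 left to right):
  rows 0-3 [a,b,c=000]: 0101  = hex 5
  rows 4-7 [a,b,c=001]: 1111  = hex F
  rows 8-11 [a,b,c=010]: 0101  = hex 5
  rows 12-15 [a,b,c=011]: 1111  = hex F
  rows 16-19 [a,b,c=100]: 1010  = hex A
  rows 20-23 [a,b,c=101]: 1111  = hex F
  rows 24-27 [a,b,c=110]: 1010  = hex A
  rows 28-31 [a,b,c=111]: 1111  = hex F
Output column (row 0 .. row 31) = 01011111010111111010111110101111
Output column grouped in 4s = 0101 1111 0101 1111 1010 1111 1010 1111 = 0x5F5FAFAF
Convert to decimal digit by digit (value = value*16 + digit):
  5 -> 5
  5*16 + 15 (F) = 95
  95*16 + 5 = 1525
  1525*16 + 15 (F) = 24415
  24415*16 + 10 (A) = 390650
  390650*16 + 15 (F) = 6250415
  6250415*16 + 10 (A) = 100006650
  100006650*16 + 15 (F) = 1600106415
Decimal = 1600106415

1600106415
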